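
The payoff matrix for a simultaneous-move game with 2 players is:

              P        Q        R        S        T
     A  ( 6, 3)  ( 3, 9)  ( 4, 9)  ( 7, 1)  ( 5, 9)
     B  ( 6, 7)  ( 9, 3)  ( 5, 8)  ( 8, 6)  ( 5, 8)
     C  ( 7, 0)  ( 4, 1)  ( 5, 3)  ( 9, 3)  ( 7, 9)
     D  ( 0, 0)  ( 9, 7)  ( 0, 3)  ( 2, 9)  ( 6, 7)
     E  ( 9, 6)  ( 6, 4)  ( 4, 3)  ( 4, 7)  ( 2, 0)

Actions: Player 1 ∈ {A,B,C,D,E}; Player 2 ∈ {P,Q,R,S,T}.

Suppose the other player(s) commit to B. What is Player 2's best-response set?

argmax u_2 = {R,T}

u_2(P vs B) = 7
u_2(Q vs B) = 3
u_2(R vs B) = 8
u_2(S vs B) = 6
u_2(T vs B) = 8
max payoff 8 at {R,T}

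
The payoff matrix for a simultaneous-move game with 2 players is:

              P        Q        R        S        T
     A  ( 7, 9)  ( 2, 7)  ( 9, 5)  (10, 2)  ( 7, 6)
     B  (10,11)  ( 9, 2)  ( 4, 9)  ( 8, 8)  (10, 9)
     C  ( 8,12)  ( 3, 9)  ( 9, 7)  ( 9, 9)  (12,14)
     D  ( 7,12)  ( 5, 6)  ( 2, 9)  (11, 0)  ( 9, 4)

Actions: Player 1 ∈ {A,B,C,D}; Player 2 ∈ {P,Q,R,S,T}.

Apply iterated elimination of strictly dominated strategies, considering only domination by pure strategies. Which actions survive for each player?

IESDS → P1:{B,C} P2:{P,T}

P2 drop Q (P beats it: A:9>7 B:11>2 C:12>9 D:12>6)
P2 drop R (P beats it: A:9>5 B:11>9 C:12>7 D:12>9)
P2 drop S (P beats it: A:9>2 B:11>8 C:12>9 D:12>0)
P1 drop A (B beats it: P:10>7 T:10>7)
P1 drop D (B beats it: P:10>7 T:10>9)
P1→{B,C} P2→{P,T}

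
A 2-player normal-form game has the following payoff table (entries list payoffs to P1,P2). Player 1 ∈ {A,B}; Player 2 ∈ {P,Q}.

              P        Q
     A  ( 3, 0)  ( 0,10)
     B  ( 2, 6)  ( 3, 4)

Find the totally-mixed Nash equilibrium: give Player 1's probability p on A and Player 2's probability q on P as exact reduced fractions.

P1 indiff ⇒ q·3+(1-q)·0 = q·2+(1-q)·3 ⇒ q(1) = (1-q)(3) ⇒ q = 3/4
P2 indiff ⇒ p·0+(1-p)·6 = p·10+(1-p)·4 ⇒ p(-10) = (1-p)(-2) ⇒ p = 1/6

(p,q) = (1/6, 3/4)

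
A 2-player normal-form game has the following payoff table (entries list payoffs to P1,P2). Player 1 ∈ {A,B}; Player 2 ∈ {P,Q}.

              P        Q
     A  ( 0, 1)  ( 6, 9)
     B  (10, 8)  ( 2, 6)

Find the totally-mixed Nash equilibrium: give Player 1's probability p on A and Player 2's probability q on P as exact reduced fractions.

p=1/5, q=2/7

P1 indiff ⇒ q·0+(1-q)·6 = q·10+(1-q)·2 ⇒ q(-10) = (1-q)(-4) ⇒ q = 2/7
P2 indiff ⇒ p·1+(1-p)·8 = p·9+(1-p)·6 ⇒ p(-8) = (1-p)(-2) ⇒ p = 1/5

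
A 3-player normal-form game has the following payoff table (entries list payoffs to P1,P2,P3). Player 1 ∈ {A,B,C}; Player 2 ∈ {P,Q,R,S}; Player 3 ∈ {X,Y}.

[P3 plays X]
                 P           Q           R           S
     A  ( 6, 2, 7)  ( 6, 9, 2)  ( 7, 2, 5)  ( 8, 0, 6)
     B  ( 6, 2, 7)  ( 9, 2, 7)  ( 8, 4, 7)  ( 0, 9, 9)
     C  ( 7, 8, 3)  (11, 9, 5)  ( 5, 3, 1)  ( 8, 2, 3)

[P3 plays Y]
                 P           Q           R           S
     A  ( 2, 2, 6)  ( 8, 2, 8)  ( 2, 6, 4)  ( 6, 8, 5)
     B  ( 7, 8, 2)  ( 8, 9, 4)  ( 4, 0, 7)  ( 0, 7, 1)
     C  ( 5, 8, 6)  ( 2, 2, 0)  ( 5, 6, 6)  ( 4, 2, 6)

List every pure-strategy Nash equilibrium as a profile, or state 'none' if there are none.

PSNE = {(C,Q,X)}

(A,P,X): not NE [P1→C gives 7>6; P2→Q gives 9>2]
(A,P,Y): not NE [P1→B gives 7>2; P2→S gives 8>2; P3→X gives 7>6]
(A,Q,X): not NE [P1→C gives 11>6; P3→Y gives 8>2]
(A,Q,Y): not NE [P2→S gives 8>2]
(A,R,X): not NE [P1→B gives 8>7; P2→Q gives 9>2]
(A,R,Y): not NE [P1→C gives 5>2; P2→S gives 8>6; P3→X gives 5>4]
(A,S,X): not NE [P2→Q gives 9>0]
(A,S,Y): not NE [P3→X gives 6>5]
(B,P,X): not NE [P1→C gives 7>6; P2→S gives 9>2]
(B,P,Y): not NE [P2→Q gives 9>8; P3→X gives 7>2]
(B,Q,X): not NE [P1→C gives 11>9; P2→S gives 9>2]
(B,Q,Y): not NE [P3→X gives 7>4]
(B,R,X): not NE [P2→S gives 9>4]
(B,R,Y): not NE [P1→C gives 5>4; P2→Q gives 9>0]
(B,S,X): not NE [P1→C gives 8>0]
(B,S,Y): not NE [P1→A gives 6>0; P2→Q gives 9>7; P3→X gives 9>1]
(C,P,X): not NE [P2→Q gives 9>8; P3→Y gives 6>3]
(C,P,Y): not NE [P1→B gives 7>5]
(C,Q,X): NE
(C,Q,Y): not NE [P1→B gives 8>2; P2→P gives 8>2; P3→X gives 5>0]
(C,R,X): not NE [P1→B gives 8>5; P2→Q gives 9>3; P3→Y gives 6>1]
(C,R,Y): not NE [P2→P gives 8>6]
(C,S,X): not NE [P2→Q gives 9>2; P3→Y gives 6>3]
(C,S,Y): not NE [P1→A gives 6>4; P2→P gives 8>2]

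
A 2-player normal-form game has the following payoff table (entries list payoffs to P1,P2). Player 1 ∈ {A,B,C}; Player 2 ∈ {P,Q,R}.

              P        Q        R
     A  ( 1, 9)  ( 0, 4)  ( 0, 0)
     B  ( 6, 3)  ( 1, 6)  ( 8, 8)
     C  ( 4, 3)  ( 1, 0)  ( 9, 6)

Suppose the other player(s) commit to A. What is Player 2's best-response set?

P2 best: {P}

u_2(P vs A) = 9
u_2(Q vs A) = 4
u_2(R vs A) = 0
max payoff 9 at {P}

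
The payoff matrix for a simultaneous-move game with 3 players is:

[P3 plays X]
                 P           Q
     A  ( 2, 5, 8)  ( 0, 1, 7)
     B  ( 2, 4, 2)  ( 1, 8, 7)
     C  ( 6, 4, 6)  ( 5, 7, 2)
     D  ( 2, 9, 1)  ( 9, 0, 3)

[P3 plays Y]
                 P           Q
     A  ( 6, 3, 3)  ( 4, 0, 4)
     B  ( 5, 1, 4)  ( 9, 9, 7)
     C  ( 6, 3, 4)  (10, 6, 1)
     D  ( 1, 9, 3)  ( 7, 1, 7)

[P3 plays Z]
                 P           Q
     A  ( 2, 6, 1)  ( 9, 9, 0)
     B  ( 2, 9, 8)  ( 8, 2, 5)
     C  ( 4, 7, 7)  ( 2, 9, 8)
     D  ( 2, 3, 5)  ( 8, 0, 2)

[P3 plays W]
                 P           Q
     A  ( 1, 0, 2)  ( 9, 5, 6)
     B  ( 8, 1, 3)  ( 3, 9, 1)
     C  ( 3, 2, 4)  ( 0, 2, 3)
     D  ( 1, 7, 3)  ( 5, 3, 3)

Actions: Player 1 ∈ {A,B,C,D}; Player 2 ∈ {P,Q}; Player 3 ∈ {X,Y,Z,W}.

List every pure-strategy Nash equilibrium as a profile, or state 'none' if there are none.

(A,P,X): not NE [P1→C gives 6>2]
(A,P,Y): not NE [P3→X gives 8>3]
(A,P,Z): not NE [P1→C gives 4>2; P2→Q gives 9>6; P3→X gives 8>1]
(A,P,W): not NE [P1→B gives 8>1; P2→Q gives 5>0; P3→X gives 8>2]
(A,Q,X): not NE [P1→D gives 9>0; P2→P gives 5>1]
(A,Q,Y): not NE [P1→C gives 10>4; P2→P gives 3>0; P3→X gives 7>4]
(A,Q,Z): not NE [P3→X gives 7>0]
(A,Q,W): not NE [P3→X gives 7>6]
(B,P,X): not NE [P1→C gives 6>2; P2→Q gives 8>4; P3→Z gives 8>2]
(B,P,Y): not NE [P1→C gives 6>5; P2→Q gives 9>1; P3→Z gives 8>4]
(B,P,Z): not NE [P1→C gives 4>2]
(B,P,W): not NE [P2→Q gives 9>1; P3→Z gives 8>3]
(B,Q,X): not NE [P1→D gives 9>1]
(B,Q,Y): not NE [P1→C gives 10>9]
(B,Q,Z): not NE [P1→A gives 9>8; P2→P gives 9>2; P3→Y gives 7>5]
(B,Q,W): not NE [P1→A gives 9>3; P3→Y gives 7>1]
(C,P,X): not NE [P2→Q gives 7>4; P3→Z gives 7>6]
(C,P,Y): not NE [P2→Q gives 6>3; P3→Z gives 7>4]
(C,P,Z): not NE [P2→Q gives 9>7]
(C,P,W): not NE [P1→B gives 8>3; P3→Z gives 7>4]
(C,Q,X): not NE [P1→D gives 9>5; P3→Z gives 8>2]
(C,Q,Y): not NE [P3→Z gives 8>1]
(C,Q,Z): not NE [P1→A gives 9>2]
(C,Q,W): not NE [P1→A gives 9>0; P3→Z gives 8>3]
(D,P,X): not NE [P1→C gives 6>2; P3→Z gives 5>1]
(D,P,Y): not NE [P1→C gives 6>1; P3→Z gives 5>3]
(D,P,Z): not NE [P1→C gives 4>2]
(D,P,W): not NE [P1→B gives 8>1; P3→Z gives 5>3]
(D,Q,X): not NE [P2→P gives 9>0; P3→Y gives 7>3]
(D,Q,Y): not NE [P1→C gives 10>7; P2→P gives 9>1]
(D,Q,Z): not NE [P1→A gives 9>8; P2→P gives 3>0; P3→Y gives 7>2]
(D,Q,W): not NE [P1→A gives 9>5; P2→P gives 7>3; P3→Y gives 7>3]

PSNE: ∅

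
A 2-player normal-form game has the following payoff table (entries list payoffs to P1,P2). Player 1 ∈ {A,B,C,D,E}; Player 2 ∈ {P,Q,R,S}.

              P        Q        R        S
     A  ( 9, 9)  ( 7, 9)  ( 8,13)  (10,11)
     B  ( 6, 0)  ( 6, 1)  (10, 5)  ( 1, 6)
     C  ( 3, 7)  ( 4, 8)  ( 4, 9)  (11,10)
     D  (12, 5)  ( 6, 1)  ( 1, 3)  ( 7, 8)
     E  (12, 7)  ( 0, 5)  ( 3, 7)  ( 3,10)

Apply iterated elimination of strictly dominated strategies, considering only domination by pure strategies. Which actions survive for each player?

P2 drop P (S beats it: A:11>9 B:6>0 C:10>7 D:8>5 E:10>7)
P1 drop D (A beats it: Q:7>6 R:8>1 S:10>7)
P1 drop E (A beats it: Q:7>0 R:8>3 S:10>3)
P2 drop Q (R beats it: A:13>9 B:5>1 C:9>8)
P1→{A,B,C} P2→{R,S}

IESDS → P1:{A,B,C} P2:{R,S}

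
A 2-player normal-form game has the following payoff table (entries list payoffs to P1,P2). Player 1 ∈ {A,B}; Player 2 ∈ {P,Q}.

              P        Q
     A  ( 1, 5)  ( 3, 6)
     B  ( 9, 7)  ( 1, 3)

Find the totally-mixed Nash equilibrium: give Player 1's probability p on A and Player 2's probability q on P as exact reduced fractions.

P1 indiff ⇒ q·1+(1-q)·3 = q·9+(1-q)·1 ⇒ q(-8) = (1-q)(-2) ⇒ q = 1/5
P2 indiff ⇒ p·5+(1-p)·7 = p·6+(1-p)·3 ⇒ p(-1) = (1-p)(-4) ⇒ p = 4/5

P1 mixes 4/5 on A; P2 mixes 1/5 on P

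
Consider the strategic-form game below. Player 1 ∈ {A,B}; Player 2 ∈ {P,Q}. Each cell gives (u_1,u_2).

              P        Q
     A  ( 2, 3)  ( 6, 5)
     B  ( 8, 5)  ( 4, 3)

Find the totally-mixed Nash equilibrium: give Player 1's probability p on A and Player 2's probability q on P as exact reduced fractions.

P1 indiff ⇒ q·2+(1-q)·6 = q·8+(1-q)·4 ⇒ q(-6) = (1-q)(-2) ⇒ q = 1/4
P2 indiff ⇒ p·3+(1-p)·5 = p·5+(1-p)·3 ⇒ p(-2) = (1-p)(-2) ⇒ p = 1/2

(p,q) = (1/2, 1/4)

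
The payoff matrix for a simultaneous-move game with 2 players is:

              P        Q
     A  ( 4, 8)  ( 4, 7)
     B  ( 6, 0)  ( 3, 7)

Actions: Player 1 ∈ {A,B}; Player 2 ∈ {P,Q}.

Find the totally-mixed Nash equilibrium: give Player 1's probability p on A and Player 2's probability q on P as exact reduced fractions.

P1 indiff ⇒ q·4+(1-q)·4 = q·6+(1-q)·3 ⇒ q(-2) = (1-q)(-1) ⇒ q = 1/3
P2 indiff ⇒ p·8+(1-p)·0 = p·7+(1-p)·7 ⇒ p(1) = (1-p)(7) ⇒ p = 7/8

(p,q) = (7/8, 1/3)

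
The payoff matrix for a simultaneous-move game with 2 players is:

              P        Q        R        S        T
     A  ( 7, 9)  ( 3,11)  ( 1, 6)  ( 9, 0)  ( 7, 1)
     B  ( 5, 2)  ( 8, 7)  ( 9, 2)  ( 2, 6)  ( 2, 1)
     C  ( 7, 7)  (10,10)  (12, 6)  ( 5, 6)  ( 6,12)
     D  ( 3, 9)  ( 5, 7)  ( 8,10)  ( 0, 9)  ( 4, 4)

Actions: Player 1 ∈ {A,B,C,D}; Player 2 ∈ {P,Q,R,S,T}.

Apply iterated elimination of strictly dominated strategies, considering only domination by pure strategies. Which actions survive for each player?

P1 drop B (C beats it: P:7>5 Q:10>8 R:12>9 S:5>2 T:6>2)
P1 drop D (C beats it: P:7>3 Q:10>5 R:12>8 S:5>0 T:6>4)
P2 drop P (Q beats it: A:11>9 C:10>7)
P2 drop R (Q beats it: A:11>6 C:10>6)
P2 drop S (Q beats it: A:11>0 C:10>6)
P1→{A,C} P2→{Q,T}

Survivors P1:{A,C} P2:{Q,T}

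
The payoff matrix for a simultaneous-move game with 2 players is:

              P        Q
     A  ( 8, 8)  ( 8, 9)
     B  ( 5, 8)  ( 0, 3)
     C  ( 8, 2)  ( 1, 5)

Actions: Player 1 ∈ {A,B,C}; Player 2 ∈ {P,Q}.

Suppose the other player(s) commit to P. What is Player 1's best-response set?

argmax u_1 = {A,C}

u_1(A vs P) = 8
u_1(B vs P) = 5
u_1(C vs P) = 8
max payoff 8 at {A,C}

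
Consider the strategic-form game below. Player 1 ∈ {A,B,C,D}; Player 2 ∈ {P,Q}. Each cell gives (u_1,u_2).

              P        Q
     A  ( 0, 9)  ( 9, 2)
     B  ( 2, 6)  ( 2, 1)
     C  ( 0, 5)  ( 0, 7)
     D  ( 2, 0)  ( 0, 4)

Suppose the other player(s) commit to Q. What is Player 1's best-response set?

BR_1 = {A}

u_1(A vs Q) = 9
u_1(B vs Q) = 2
u_1(C vs Q) = 0
u_1(D vs Q) = 0
max payoff 9 at {A}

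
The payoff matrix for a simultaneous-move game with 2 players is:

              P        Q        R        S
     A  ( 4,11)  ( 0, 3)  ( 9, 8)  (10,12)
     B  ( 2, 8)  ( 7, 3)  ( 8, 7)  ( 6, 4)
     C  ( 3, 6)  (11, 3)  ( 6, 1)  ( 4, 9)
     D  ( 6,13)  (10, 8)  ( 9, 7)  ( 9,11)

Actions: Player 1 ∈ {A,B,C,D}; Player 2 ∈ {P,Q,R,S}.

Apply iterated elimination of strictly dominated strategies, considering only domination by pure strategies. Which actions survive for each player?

P1 drop B (D beats it: P:6>2 Q:10>7 R:9>8 S:9>6)
P2 drop Q (P beats it: A:11>3 C:6>3 D:13>8)
P1 drop C (A beats it: P:4>3 R:9>6 S:10>4)
P2 drop R (P beats it: A:11>8 D:13>7)
P1→{A,D} P2→{P,S}

Remaining: P1:{A,D} P2:{P,S}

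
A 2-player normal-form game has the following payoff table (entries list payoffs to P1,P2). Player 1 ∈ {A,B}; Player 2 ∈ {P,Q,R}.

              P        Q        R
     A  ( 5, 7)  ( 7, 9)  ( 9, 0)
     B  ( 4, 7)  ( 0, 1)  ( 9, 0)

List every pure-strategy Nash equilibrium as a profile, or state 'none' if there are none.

(A,P): not NE [P2→Q gives 9>7]
(A,Q): NE
(A,R): not NE [P2→Q gives 9>0]
(B,P): not NE [P1→A gives 5>4]
(B,Q): not NE [P1→A gives 7>0; P2→P gives 7>1]
(B,R): not NE [P2→P gives 7>0]

Nash profiles: (A,Q)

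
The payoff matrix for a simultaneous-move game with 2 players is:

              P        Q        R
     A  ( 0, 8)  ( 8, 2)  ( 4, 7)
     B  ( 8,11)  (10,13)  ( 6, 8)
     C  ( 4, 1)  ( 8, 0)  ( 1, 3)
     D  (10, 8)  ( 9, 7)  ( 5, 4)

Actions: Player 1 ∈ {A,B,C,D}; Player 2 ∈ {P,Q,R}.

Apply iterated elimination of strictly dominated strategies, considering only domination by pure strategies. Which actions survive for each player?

Survivors P1:{B,D} P2:{P,Q}

P1 drop A (B beats it: P:8>0 Q:10>8 R:6>4)
P1 drop C (B beats it: P:8>4 Q:10>8 R:6>1)
P2 drop R (P beats it: B:11>8 D:8>4)
P1→{B,D} P2→{P,Q}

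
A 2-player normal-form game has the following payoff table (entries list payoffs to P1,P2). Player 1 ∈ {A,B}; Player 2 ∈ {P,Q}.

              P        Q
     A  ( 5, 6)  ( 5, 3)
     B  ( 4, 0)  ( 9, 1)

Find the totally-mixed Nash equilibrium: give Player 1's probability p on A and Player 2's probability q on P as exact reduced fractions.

P1 indiff ⇒ q·5+(1-q)·5 = q·4+(1-q)·9 ⇒ q(1) = (1-q)(4) ⇒ q = 4/5
P2 indiff ⇒ p·6+(1-p)·0 = p·3+(1-p)·1 ⇒ p(3) = (1-p)(1) ⇒ p = 1/4

P1 mixes 1/4 on A; P2 mixes 4/5 on P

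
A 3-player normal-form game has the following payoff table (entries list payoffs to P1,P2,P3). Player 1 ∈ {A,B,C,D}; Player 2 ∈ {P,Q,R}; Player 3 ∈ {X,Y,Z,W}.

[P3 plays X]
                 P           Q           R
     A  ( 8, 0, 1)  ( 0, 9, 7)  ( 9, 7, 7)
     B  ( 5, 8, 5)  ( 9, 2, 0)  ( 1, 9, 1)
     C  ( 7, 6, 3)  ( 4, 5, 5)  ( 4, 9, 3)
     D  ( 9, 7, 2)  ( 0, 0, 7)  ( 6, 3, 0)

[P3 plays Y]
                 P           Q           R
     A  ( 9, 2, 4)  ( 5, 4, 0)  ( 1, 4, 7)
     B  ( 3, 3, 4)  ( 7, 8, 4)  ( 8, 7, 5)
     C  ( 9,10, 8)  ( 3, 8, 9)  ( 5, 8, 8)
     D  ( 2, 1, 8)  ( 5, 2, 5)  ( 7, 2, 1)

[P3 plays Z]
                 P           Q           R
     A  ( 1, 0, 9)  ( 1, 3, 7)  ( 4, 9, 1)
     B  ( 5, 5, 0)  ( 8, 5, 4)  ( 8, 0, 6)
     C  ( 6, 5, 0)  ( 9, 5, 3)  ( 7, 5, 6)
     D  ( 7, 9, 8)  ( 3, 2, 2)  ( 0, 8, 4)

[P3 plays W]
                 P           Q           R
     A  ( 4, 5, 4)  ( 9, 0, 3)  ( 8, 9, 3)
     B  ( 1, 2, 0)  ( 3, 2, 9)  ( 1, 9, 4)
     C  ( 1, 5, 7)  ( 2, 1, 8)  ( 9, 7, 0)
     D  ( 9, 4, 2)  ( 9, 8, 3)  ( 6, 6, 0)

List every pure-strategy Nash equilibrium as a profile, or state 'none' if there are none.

(A,P,X): not NE [P1→D gives 9>8; P2→Q gives 9>0; P3→Z gives 9>1]
(A,P,Y): not NE [P2→R gives 4>2; P3→Z gives 9>4]
(A,P,Z): not NE [P1→D gives 7>1; P2→R gives 9>0]
(A,P,W): not NE [P1→D gives 9>4; P2→R gives 9>5; P3→Z gives 9>4]
(A,Q,X): not NE [P1→B gives 9>0]
(A,Q,Y): not NE [P1→B gives 7>5; P3→Z gives 7>0]
(A,Q,Z): not NE [P1→C gives 9>1; P2→R gives 9>3]
(A,Q,W): not NE [P2→R gives 9>0; P3→Z gives 7>3]
(A,R,X): not NE [P2→Q gives 9>7]
(A,R,Y): not NE [P1→B gives 8>1]
(A,R,Z): not NE [P1→B gives 8>4; P3→Y gives 7>1]
(A,R,W): not NE [P1→C gives 9>8; P3→Y gives 7>3]
(B,P,X): not NE [P1→D gives 9>5; P2→R gives 9>8]
(B,P,Y): not NE [P1→C gives 9>3; P2→Q gives 8>3; P3→X gives 5>4]
(B,P,Z): not NE [P1→D gives 7>5; P3→X gives 5>0]
(B,P,W): not NE [P1→D gives 9>1; P2→R gives 9>2; P3→X gives 5>0]
(B,Q,X): not NE [P2→R gives 9>2; P3→W gives 9>0]
(B,Q,Y): not NE [P3→W gives 9>4]
(B,Q,Z): not NE [P1→C gives 9>8; P3→W gives 9>4]
(B,Q,W): not NE [P1→D gives 9>3; P2→R gives 9>2]
(B,R,X): not NE [P1→A gives 9>1; P3→Z gives 6>1]
(B,R,Y): not NE [P2→Q gives 8>7; P3→Z gives 6>5]
(B,R,Z): not NE [P2→Q gives 5>0]
(B,R,W): not NE [P1→C gives 9>1; P3→Z gives 6>4]
(C,P,X): not NE [P1→D gives 9>7; P2→R gives 9>6; P3→Y gives 8>3]
(C,P,Y): NE
(C,P,Z): not NE [P1→D gives 7>6; P3→Y gives 8>0]
(C,P,W): not NE [P1→D gives 9>1; P2→R gives 7>5; P3→Y gives 8>7]
(C,Q,X): not NE [P1→B gives 9>4; P2→R gives 9>5; P3→Y gives 9>5]
(C,Q,Y): not NE [P1→B gives 7>3; P2→P gives 10>8]
(C,Q,Z): not NE [P3→Y gives 9>3]
(C,Q,W): not NE [P1→D gives 9>2; P2→R gives 7>1; P3→Y gives 9>8]
(C,R,X): not NE [P1→A gives 9>4; P3→Y gives 8>3]
(C,R,Y): not NE [P1→B gives 8>5; P2→P gives 10>8]
(C,R,Z): not NE [P1→B gives 8>7; P3→Y gives 8>6]
(C,R,W): not NE [P3→Y gives 8>0]
(D,P,X): not NE [P3→Z gives 8>2]
(D,P,Y): not NE [P1→C gives 9>2; P2→R gives 2>1]
(D,P,Z): NE
(D,P,W): not NE [P2→Q gives 8>4; P3→Z gives 8>2]
(D,Q,X): not NE [P1→B gives 9>0; P2→P gives 7>0]
(D,Q,Y): not NE [P1→B gives 7>5; P3→X gives 7>5]
(D,Q,Z): not NE [P1→C gives 9>3; P2→P gives 9>2; P3→X gives 7>2]
(D,Q,W): not NE [P3→X gives 7>3]
(D,R,X): not NE [P1→A gives 9>6; P2→P gives 7>3; P3→Z gives 4>0]
(D,R,Y): not NE [P1→B gives 8>7; P3→Z gives 4>1]
(D,R,Z): not NE [P1→B gives 8>0; P2→P gives 9>8]
(D,R,W): not NE [P1→C gives 9>6; P2→Q gives 8>6; P3→Z gives 4>0]

Nash profiles: (C,P,Y), (D,P,Z)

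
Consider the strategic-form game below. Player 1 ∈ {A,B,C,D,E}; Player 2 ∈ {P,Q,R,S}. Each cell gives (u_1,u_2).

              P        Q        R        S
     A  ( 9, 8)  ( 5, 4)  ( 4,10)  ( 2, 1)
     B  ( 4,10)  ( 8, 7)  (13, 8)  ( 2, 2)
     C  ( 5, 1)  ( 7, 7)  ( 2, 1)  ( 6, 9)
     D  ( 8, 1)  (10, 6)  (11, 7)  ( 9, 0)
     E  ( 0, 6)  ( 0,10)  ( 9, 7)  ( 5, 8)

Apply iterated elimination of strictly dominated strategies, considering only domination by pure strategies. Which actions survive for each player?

P1 drop C (D beats it: P:8>5 Q:10>7 R:11>2 S:9>6)
P1 drop E (D beats it: P:8>0 Q:10>0 R:11>9 S:9>5)
P2 drop Q (R beats it: A:10>4 B:8>7 D:7>6)
P2 drop S (P beats it: A:8>1 B:10>2 D:1>0)
P1→{A,B,D} P2→{P,R}

Survivors P1:{A,B,D} P2:{P,R}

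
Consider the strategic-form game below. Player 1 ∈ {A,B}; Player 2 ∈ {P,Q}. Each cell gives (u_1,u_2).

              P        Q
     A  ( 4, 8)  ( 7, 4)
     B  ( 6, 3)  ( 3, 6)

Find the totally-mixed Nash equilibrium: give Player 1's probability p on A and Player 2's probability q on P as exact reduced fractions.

(p,q) = (3/7, 2/3)

P1 indiff ⇒ q·4+(1-q)·7 = q·6+(1-q)·3 ⇒ q(-2) = (1-q)(-4) ⇒ q = 2/3
P2 indiff ⇒ p·8+(1-p)·3 = p·4+(1-p)·6 ⇒ p(4) = (1-p)(3) ⇒ p = 3/7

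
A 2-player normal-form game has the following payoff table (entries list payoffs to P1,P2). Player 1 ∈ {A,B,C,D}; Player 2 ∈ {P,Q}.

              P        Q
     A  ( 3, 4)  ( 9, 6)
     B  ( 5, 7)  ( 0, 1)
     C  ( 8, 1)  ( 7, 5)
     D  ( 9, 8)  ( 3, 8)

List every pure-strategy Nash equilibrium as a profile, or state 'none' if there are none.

(A,P): not NE [P1→D gives 9>3; P2→Q gives 6>4]
(A,Q): NE
(B,P): not NE [P1→D gives 9>5]
(B,Q): not NE [P1→A gives 9>0; P2→P gives 7>1]
(C,P): not NE [P1→D gives 9>8; P2→Q gives 5>1]
(C,Q): not NE [P1→A gives 9>7]
(D,P): NE
(D,Q): not NE [P1→A gives 9>3]

PSNE = {(A,Q), (D,P)}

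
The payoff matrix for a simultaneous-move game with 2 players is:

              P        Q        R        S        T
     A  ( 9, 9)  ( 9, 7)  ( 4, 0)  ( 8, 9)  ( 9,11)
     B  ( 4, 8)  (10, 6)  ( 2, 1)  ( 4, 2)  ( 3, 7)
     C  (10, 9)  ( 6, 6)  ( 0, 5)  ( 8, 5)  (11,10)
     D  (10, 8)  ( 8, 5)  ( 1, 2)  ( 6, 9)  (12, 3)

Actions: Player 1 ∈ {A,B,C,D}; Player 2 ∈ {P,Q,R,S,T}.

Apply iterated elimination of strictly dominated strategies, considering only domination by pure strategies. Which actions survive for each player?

Remaining: P1:{A,C,D} P2:{P,S,T}

P2 drop Q (P beats it: A:9>7 B:8>6 C:9>6 D:8>5)
P1 drop B (A beats it: P:9>4 R:4>2 S:8>4 T:9>3)
P2 drop R (P beats it: A:9>0 C:9>5 D:8>2)
P1→{A,C,D} P2→{P,S,T}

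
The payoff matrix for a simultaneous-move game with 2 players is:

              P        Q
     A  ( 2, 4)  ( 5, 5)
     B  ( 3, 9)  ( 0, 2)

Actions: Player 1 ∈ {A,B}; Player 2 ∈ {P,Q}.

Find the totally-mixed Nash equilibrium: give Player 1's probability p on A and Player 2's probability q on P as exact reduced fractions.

P1 indiff ⇒ q·2+(1-q)·5 = q·3+(1-q)·0 ⇒ q(-1) = (1-q)(-5) ⇒ q = 5/6
P2 indiff ⇒ p·4+(1-p)·9 = p·5+(1-p)·2 ⇒ p(-1) = (1-p)(-7) ⇒ p = 7/8

p=7/8, q=5/6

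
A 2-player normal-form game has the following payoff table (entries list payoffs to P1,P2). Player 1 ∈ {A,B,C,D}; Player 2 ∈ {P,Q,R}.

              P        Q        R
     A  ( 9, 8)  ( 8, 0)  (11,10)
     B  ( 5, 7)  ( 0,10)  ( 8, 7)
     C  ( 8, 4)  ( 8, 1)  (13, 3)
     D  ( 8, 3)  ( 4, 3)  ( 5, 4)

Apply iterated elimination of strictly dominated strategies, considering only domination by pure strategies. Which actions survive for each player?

Remaining: P1:{A,C} P2:{P,R}

P1 drop B (A beats it: P:9>5 Q:8>0 R:11>8)
P1 drop D (A beats it: P:9>8 Q:8>4 R:11>5)
P2 drop Q (P beats it: A:8>0 C:4>1)
P1→{A,C} P2→{P,R}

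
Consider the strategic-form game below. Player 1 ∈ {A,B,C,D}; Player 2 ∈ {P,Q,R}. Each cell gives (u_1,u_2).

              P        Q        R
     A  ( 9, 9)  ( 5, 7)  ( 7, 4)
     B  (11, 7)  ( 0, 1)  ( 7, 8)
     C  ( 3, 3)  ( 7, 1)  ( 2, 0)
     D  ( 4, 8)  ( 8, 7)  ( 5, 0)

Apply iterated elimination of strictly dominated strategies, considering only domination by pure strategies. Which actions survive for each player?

P1 drop C (D beats it: P:4>3 Q:8>7 R:5>2)
P2 drop Q (P beats it: A:9>7 B:7>1 D:8>7)
P1 drop D (A beats it: P:9>4 R:7>5)
P1→{A,B} P2→{P,R}

IESDS → P1:{A,B} P2:{P,R}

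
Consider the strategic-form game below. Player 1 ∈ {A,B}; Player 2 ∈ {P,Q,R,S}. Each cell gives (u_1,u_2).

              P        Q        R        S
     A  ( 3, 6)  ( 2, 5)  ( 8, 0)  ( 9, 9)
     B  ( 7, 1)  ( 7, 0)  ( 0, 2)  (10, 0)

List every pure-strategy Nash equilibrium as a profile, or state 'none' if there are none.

Equilibria: none

(A,P): not NE [P1→B gives 7>3; P2→S gives 9>6]
(A,Q): not NE [P1→B gives 7>2; P2→S gives 9>5]
(A,R): not NE [P2→S gives 9>0]
(A,S): not NE [P1→B gives 10>9]
(B,P): not NE [P2→R gives 2>1]
(B,Q): not NE [P2→R gives 2>0]
(B,R): not NE [P1→A gives 8>0]
(B,S): not NE [P2→R gives 2>0]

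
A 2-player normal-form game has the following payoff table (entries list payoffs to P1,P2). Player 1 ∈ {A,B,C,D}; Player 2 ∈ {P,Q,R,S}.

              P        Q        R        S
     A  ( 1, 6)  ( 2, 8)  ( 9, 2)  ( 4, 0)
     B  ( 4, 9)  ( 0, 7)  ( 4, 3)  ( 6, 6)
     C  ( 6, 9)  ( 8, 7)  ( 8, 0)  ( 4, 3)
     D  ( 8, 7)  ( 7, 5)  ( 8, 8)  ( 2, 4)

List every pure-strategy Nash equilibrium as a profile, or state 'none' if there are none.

(A,P): not NE [P1→D gives 8>1; P2→Q gives 8>6]
(A,Q): not NE [P1→C gives 8>2]
(A,R): not NE [P2→Q gives 8>2]
(A,S): not NE [P1→B gives 6>4; P2→Q gives 8>0]
(B,P): not NE [P1→D gives 8>4]
(B,Q): not NE [P1→C gives 8>0; P2→P gives 9>7]
(B,R): not NE [P1→A gives 9>4; P2→P gives 9>3]
(B,S): not NE [P2→P gives 9>6]
(C,P): not NE [P1→D gives 8>6]
(C,Q): not NE [P2→P gives 9>7]
(C,R): not NE [P1→A gives 9>8; P2→P gives 9>0]
(C,S): not NE [P1→B gives 6>4; P2→P gives 9>3]
(D,P): not NE [P2→R gives 8>7]
(D,Q): not NE [P1→C gives 8>7; P2→R gives 8>5]
(D,R): not NE [P1→A gives 9>8]
(D,S): not NE [P1→B gives 6>2; P2→R gives 8>4]

PSNE: ∅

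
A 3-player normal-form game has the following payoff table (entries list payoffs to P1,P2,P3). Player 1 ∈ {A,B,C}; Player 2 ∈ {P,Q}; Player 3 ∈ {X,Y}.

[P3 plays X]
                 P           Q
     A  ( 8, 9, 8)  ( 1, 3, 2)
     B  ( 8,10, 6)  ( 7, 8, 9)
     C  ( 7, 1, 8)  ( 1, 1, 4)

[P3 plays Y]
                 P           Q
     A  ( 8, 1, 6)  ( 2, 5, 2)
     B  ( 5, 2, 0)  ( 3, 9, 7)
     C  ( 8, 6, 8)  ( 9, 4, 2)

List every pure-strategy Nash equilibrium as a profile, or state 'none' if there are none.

(A,P,X): NE
(A,P,Y): not NE [P2→Q gives 5>1; P3→X gives 8>6]
(A,Q,X): not NE [P1→B gives 7>1; P2→P gives 9>3]
(A,Q,Y): not NE [P1→C gives 9>2]
(B,P,X): NE
(B,P,Y): not NE [P1→C gives 8>5; P2→Q gives 9>2; P3→X gives 6>0]
(B,Q,X): not NE [P2→P gives 10>8]
(B,Q,Y): not NE [P1→C gives 9>3; P3→X gives 9>7]
(C,P,X): not NE [P1→B gives 8>7]
(C,P,Y): NE
(C,Q,X): not NE [P1→B gives 7>1]
(C,Q,Y): not NE [P2→P gives 6>4; P3→X gives 4>2]

NE set: (A,P,X), (B,P,X), (C,P,Y)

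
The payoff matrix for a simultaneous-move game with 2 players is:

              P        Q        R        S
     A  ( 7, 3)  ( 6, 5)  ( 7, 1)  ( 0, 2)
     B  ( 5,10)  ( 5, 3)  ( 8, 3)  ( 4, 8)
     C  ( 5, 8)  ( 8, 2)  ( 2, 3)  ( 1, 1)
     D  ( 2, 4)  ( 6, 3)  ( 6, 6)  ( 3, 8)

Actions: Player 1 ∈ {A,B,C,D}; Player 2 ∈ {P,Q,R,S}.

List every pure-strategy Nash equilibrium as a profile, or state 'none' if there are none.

(A,P): not NE [P2→Q gives 5>3]
(A,Q): not NE [P1→C gives 8>6]
(A,R): not NE [P1→B gives 8>7; P2→Q gives 5>1]
(A,S): not NE [P1→B gives 4>0; P2→Q gives 5>2]
(B,P): not NE [P1→A gives 7>5]
(B,Q): not NE [P1→C gives 8>5; P2→P gives 10>3]
(B,R): not NE [P2→P gives 10>3]
(B,S): not NE [P2→P gives 10>8]
(C,P): not NE [P1→A gives 7>5]
(C,Q): not NE [P2→P gives 8>2]
(C,R): not NE [P1→B gives 8>2; P2→P gives 8>3]
(C,S): not NE [P1→B gives 4>1; P2→P gives 8>1]
(D,P): not NE [P1→A gives 7>2; P2→S gives 8>4]
(D,Q): not NE [P1→C gives 8>6; P2→S gives 8>3]
(D,R): not NE [P1→B gives 8>6; P2→S gives 8>6]
(D,S): not NE [P1→B gives 4>3]

No pure NE.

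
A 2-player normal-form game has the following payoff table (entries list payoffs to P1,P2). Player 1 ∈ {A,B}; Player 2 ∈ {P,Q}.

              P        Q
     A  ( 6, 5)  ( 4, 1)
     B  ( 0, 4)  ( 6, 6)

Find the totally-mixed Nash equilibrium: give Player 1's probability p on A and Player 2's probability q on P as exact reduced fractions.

P1 indiff ⇒ q·6+(1-q)·4 = q·0+(1-q)·6 ⇒ q(6) = (1-q)(2) ⇒ q = 1/4
P2 indiff ⇒ p·5+(1-p)·4 = p·1+(1-p)·6 ⇒ p(4) = (1-p)(2) ⇒ p = 1/3

(p,q) = (1/3, 1/4)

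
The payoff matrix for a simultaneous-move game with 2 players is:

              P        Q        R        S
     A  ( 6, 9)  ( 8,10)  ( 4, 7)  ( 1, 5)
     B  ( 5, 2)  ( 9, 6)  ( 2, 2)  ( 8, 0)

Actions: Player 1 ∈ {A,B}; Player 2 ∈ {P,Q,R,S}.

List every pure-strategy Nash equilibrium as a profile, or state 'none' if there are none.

PSNE = {(B,Q)}

(A,P): not NE [P2→Q gives 10>9]
(A,Q): not NE [P1→B gives 9>8]
(A,R): not NE [P2→Q gives 10>7]
(A,S): not NE [P1→B gives 8>1; P2→Q gives 10>5]
(B,P): not NE [P1→A gives 6>5; P2→Q gives 6>2]
(B,Q): NE
(B,R): not NE [P1→A gives 4>2; P2→Q gives 6>2]
(B,S): not NE [P2→Q gives 6>0]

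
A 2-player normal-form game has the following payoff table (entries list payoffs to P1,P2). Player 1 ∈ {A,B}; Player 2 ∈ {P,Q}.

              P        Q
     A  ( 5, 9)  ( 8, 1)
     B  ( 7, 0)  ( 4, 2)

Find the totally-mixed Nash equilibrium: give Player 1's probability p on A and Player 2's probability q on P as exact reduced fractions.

P1 indiff ⇒ q·5+(1-q)·8 = q·7+(1-q)·4 ⇒ q(-2) = (1-q)(-4) ⇒ q = 2/3
P2 indiff ⇒ p·9+(1-p)·0 = p·1+(1-p)·2 ⇒ p(8) = (1-p)(2) ⇒ p = 1/5

(p,q) = (1/5, 2/3)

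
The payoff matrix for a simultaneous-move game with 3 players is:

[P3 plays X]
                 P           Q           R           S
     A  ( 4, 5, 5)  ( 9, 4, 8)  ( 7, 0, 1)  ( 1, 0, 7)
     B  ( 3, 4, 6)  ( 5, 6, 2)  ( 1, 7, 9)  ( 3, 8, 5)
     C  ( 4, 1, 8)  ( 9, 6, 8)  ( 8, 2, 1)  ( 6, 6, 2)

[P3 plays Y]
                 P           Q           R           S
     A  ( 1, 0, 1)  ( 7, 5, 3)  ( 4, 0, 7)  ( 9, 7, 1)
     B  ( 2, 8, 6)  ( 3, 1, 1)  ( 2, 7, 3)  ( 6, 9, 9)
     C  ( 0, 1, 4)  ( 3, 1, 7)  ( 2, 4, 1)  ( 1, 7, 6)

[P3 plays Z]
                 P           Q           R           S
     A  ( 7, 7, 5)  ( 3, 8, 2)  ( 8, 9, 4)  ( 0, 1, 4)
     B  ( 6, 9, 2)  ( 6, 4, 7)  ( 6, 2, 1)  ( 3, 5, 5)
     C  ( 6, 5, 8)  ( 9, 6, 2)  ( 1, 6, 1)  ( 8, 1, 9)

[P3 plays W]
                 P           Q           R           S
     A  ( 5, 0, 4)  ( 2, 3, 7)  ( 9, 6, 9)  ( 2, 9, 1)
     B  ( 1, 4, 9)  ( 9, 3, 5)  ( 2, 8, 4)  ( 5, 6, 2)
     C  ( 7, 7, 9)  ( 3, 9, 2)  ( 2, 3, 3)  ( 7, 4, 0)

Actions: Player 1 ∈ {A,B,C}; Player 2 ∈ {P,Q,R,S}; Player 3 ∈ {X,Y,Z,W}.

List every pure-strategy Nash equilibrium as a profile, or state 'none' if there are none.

PSNE = {(A,P,X), (C,Q,X)}

(A,P,X): NE
(A,P,Y): not NE [P1→B gives 2>1; P2→S gives 7>0; P3→Z gives 5>1]
(A,P,Z): not NE [P2→R gives 9>7]
(A,P,W): not NE [P1→C gives 7>5; P2→S gives 9>0; P3→Z gives 5>4]
(A,Q,X): not NE [P2→P gives 5>4]
(A,Q,Y): not NE [P2→S gives 7>5; P3→X gives 8>3]
(A,Q,Z): not NE [P1→C gives 9>3; P2→R gives 9>8; P3→X gives 8>2]
(A,Q,W): not NE [P1→B gives 9>2; P2→S gives 9>3; P3→X gives 8>7]
(A,R,X): not NE [P1→C gives 8>7; P2→P gives 5>0; P3→W gives 9>1]
(A,R,Y): not NE [P2→S gives 7>0; P3→W gives 9>7]
(A,R,Z): not NE [P3→W gives 9>4]
(A,R,W): not NE [P2→S gives 9>6]
(A,S,X): not NE [P1→C gives 6>1; P2→P gives 5>0]
(A,S,Y): not NE [P3→X gives 7>1]
(A,S,Z): not NE [P1→C gives 8>0; P2→R gives 9>1; P3→X gives 7>4]
(A,S,W): not NE [P1→C gives 7>2; P3→X gives 7>1]
(B,P,X): not NE [P1→C gives 4>3; P2→S gives 8>4; P3→W gives 9>6]
(B,P,Y): not NE [P2→S gives 9>8; P3→W gives 9>6]
(B,P,Z): not NE [P1→A gives 7>6; P3→W gives 9>2]
(B,P,W): not NE [P1→C gives 7>1; P2→R gives 8>4]
(B,Q,X): not NE [P1→C gives 9>5; P2→S gives 8>6; P3→Z gives 7>2]
(B,Q,Y): not NE [P1→A gives 7>3; P2→S gives 9>1; P3→Z gives 7>1]
(B,Q,Z): not NE [P1→C gives 9>6; P2→P gives 9>4]
(B,Q,W): not NE [P2→R gives 8>3; P3→Z gives 7>5]
(B,R,X): not NE [P1→C gives 8>1; P2→S gives 8>7]
(B,R,Y): not NE [P1→A gives 4>2; P2→S gives 9>7; P3→X gives 9>3]
(B,R,Z): not NE [P1→A gives 8>6; P2→P gives 9>2; P3→X gives 9>1]
(B,R,W): not NE [P1→A gives 9>2; P3→X gives 9>4]
(B,S,X): not NE [P1→C gives 6>3; P3→Y gives 9>5]
(B,S,Y): not NE [P1→A gives 9>6]
(B,S,Z): not NE [P1→C gives 8>3; P2→P gives 9>5; P3→Y gives 9>5]
(B,S,W): not NE [P1→C gives 7>5; P2→R gives 8>6; P3→Y gives 9>2]
(C,P,X): not NE [P2→S gives 6>1; P3→W gives 9>8]
(C,P,Y): not NE [P1→B gives 2>0; P2→S gives 7>1; P3→W gives 9>4]
(C,P,Z): not NE [P1→A gives 7>6; P2→R gives 6>5; P3→W gives 9>8]
(C,P,W): not NE [P2→Q gives 9>7]
(C,Q,X): NE
(C,Q,Y): not NE [P1→A gives 7>3; P2→S gives 7>1; P3→X gives 8>7]
(C,Q,Z): not NE [P3→X gives 8>2]
(C,Q,W): not NE [P1→B gives 9>3; P3→X gives 8>2]
(C,R,X): not NE [P2→S gives 6>2; P3→W gives 3>1]
(C,R,Y): not NE [P1→A gives 4>2; P2→S gives 7>4; P3→W gives 3>1]
(C,R,Z): not NE [P1→A gives 8>1; P3→W gives 3>1]
(C,R,W): not NE [P1→A gives 9>2; P2→Q gives 9>3]
(C,S,X): not NE [P3→Z gives 9>2]
(C,S,Y): not NE [P1→A gives 9>1; P3→Z gives 9>6]
(C,S,Z): not NE [P2→R gives 6>1]
(C,S,W): not NE [P2→Q gives 9>4; P3→Z gives 9>0]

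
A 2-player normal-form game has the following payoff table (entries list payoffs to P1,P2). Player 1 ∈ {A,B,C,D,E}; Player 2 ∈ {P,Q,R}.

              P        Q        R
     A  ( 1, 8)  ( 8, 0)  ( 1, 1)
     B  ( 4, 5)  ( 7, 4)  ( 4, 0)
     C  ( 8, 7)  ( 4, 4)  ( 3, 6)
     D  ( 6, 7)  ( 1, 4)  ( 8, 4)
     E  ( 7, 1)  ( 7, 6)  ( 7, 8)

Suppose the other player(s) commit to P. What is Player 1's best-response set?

argmax u_1 = {C}

u_1(A vs P) = 1
u_1(B vs P) = 4
u_1(C vs P) = 8
u_1(D vs P) = 6
u_1(E vs P) = 7
max payoff 8 at {C}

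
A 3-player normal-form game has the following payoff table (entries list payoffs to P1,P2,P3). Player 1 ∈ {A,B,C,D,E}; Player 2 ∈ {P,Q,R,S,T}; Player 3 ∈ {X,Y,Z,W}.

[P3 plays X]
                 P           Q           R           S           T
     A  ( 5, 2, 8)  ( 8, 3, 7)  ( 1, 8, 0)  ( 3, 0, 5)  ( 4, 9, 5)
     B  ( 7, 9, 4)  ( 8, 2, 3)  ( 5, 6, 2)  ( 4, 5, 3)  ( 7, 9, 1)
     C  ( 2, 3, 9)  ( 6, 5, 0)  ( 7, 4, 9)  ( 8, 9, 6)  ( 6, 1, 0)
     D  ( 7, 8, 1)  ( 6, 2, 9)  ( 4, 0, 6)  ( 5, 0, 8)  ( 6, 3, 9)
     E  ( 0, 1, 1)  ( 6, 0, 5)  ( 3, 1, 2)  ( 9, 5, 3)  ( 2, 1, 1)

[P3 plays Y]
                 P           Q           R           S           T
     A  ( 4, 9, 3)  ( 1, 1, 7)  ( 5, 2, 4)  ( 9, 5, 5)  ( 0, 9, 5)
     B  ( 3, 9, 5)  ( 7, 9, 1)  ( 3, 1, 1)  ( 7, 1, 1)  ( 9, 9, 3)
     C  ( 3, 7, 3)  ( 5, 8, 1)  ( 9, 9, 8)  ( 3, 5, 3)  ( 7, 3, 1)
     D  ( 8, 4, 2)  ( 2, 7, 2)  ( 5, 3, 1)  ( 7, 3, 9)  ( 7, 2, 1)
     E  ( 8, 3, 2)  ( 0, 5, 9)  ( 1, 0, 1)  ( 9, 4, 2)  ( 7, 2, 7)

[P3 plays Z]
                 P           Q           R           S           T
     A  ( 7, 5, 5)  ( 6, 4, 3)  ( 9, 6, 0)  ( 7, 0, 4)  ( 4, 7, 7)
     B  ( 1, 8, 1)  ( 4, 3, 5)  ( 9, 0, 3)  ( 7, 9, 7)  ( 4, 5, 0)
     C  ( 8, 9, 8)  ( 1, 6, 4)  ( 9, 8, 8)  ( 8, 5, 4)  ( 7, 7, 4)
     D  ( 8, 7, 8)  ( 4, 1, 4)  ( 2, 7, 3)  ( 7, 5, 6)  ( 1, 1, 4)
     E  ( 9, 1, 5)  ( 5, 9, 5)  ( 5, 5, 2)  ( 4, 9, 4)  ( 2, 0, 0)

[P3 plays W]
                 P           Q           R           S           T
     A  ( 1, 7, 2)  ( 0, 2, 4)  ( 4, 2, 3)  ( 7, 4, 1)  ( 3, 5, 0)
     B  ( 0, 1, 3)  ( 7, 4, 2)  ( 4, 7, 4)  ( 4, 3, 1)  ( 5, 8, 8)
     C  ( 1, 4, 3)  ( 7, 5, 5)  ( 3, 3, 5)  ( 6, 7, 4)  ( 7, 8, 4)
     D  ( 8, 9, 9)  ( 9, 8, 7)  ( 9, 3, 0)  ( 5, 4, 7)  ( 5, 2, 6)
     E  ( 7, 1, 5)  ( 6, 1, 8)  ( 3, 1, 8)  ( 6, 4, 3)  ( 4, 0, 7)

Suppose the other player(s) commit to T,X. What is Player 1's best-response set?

P1 best: {B}

u_1(A vs T,X) = 4
u_1(B vs T,X) = 7
u_1(C vs T,X) = 6
u_1(D vs T,X) = 6
u_1(E vs T,X) = 2
max payoff 7 at {B}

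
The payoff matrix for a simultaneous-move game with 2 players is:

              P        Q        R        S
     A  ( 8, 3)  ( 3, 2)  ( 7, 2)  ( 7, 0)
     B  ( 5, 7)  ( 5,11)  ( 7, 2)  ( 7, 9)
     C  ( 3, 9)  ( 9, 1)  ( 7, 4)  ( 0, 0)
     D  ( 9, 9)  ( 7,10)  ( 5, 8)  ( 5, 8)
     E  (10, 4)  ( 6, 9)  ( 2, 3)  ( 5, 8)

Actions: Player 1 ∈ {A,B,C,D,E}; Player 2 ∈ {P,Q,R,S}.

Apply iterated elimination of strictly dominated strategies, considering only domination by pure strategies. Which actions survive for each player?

P2 drop R (P beats it: A:3>2 B:7>2 C:9>4 D:9>8 E:4>3)
P2 drop S (Q beats it: A:2>0 B:11>9 C:1>0 D:10>8 E:9>8)
P1 drop A (D beats it: P:9>8 Q:7>3)
P1 drop B (D beats it: P:9>5 Q:7>5)
P1→{C,D,E} P2→{P,Q}

Remaining: P1:{C,D,E} P2:{P,Q}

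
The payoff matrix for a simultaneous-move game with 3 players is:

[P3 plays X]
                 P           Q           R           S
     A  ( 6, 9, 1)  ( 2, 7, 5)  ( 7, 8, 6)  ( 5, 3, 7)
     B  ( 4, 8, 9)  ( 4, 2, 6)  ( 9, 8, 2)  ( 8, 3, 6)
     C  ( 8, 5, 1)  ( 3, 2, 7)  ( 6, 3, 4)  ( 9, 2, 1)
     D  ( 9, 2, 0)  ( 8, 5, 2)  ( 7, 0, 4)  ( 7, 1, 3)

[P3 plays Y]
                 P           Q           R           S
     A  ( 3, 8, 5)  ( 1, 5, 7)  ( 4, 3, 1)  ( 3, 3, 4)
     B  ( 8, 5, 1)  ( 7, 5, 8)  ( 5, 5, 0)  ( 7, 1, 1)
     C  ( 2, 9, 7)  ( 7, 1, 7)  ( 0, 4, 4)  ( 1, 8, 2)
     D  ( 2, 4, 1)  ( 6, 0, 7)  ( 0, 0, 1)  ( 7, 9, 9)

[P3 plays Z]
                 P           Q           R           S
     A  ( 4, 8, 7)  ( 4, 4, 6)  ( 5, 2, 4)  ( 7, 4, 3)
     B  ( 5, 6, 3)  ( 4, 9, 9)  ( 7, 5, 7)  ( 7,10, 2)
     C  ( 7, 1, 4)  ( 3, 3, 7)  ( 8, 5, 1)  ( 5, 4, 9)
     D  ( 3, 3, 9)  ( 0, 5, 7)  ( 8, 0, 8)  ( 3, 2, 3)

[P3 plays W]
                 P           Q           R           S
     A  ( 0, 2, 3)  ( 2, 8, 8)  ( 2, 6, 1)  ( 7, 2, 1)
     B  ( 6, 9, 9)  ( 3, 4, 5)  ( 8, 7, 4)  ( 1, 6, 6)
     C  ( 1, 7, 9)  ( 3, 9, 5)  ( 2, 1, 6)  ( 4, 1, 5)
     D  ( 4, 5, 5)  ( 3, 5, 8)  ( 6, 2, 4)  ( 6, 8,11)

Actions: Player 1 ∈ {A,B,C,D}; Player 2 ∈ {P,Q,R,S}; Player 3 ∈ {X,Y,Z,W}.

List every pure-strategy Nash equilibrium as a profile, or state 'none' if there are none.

(A,P,X): not NE [P1→D gives 9>6; P3→Z gives 7>1]
(A,P,Y): not NE [P1→B gives 8>3; P3→Z gives 7>5]
(A,P,Z): not NE [P1→C gives 7>4]
(A,P,W): not NE [P1→B gives 6>0; P2→Q gives 8>2; P3→Z gives 7>3]
(A,Q,X): not NE [P1→D gives 8>2; P2→P gives 9>7; P3→W gives 8>5]
(A,Q,Y): not NE [P1→C gives 7>1; P2→P gives 8>5; P3→W gives 8>7]
(A,Q,Z): not NE [P2→P gives 8>4; P3→W gives 8>6]
(A,Q,W): not NE [P1→D gives 3>2]
(A,R,X): not NE [P1→B gives 9>7; P2→P gives 9>8]
(A,R,Y): not NE [P1→B gives 5>4; P2→P gives 8>3; P3→X gives 6>1]
(A,R,Z): not NE [P1→D gives 8>5; P2→P gives 8>2; P3→X gives 6>4]
(A,R,W): not NE [P1→B gives 8>2; P2→Q gives 8>6; P3→X gives 6>1]
(A,S,X): not NE [P1→C gives 9>5; P2→P gives 9>3]
(A,S,Y): not NE [P1→D gives 7>3; P2→P gives 8>3; P3→X gives 7>4]
(A,S,Z): not NE [P2→P gives 8>4; P3→X gives 7>3]
(A,S,W): not NE [P2→Q gives 8>2; P3→X gives 7>1]
(B,P,X): not NE [P1→D gives 9>4]
(B,P,Y): not NE [P3→W gives 9>1]
(B,P,Z): not NE [P1→C gives 7>5; P2→S gives 10>6; P3→W gives 9>3]
(B,P,W): NE
(B,Q,X): not NE [P1→D gives 8>4; P2→R gives 8>2; P3→Z gives 9>6]
(B,Q,Y): not NE [P3→Z gives 9>8]
(B,Q,Z): not NE [P2→S gives 10>9]
(B,Q,W): not NE [P2→P gives 9>4; P3→Z gives 9>5]
(B,R,X): not NE [P3→Z gives 7>2]
(B,R,Y): not NE [P3→Z gives 7>0]
(B,R,Z): not NE [P1→D gives 8>7; P2→S gives 10>5]
(B,R,W): not NE [P2→P gives 9>7; P3→Z gives 7>4]
(B,S,X): not NE [P1→C gives 9>8; P2→R gives 8>3]
(B,S,Y): not NE [P2→R gives 5>1; P3→W gives 6>1]
(B,S,Z): not NE [P3→W gives 6>2]
(B,S,W): not NE [P1→A gives 7>1; P2→P gives 9>6]
(C,P,X): not NE [P1→D gives 9>8; P3→W gives 9>1]
(C,P,Y): not NE [P1→B gives 8>2; P3→W gives 9>7]
(C,P,Z): not NE [P2→R gives 5>1; P3→W gives 9>4]
(C,P,W): not NE [P1→B gives 6>1; P2→Q gives 9>7]
(C,Q,X): not NE [P1→D gives 8>3; P2→P gives 5>2]
(C,Q,Y): not NE [P2→P gives 9>1]
(C,Q,Z): not NE [P1→B gives 4>3; P2→R gives 5>3]
(C,Q,W): not NE [P3→Z gives 7>5]
(C,R,X): not NE [P1→B gives 9>6; P2→P gives 5>3; P3→W gives 6>4]
(C,R,Y): not NE [P1→B gives 5>0; P2→P gives 9>4; P3→W gives 6>4]
(C,R,Z): not NE [P3→W gives 6>1]
(C,R,W): not NE [P1→B gives 8>2; P2→Q gives 9>1]
(C,S,X): not NE [P2→P gives 5>2; P3→Z gives 9>1]
(C,S,Y): not NE [P1→D gives 7>1; P2→P gives 9>8; P3→Z gives 9>2]
(C,S,Z): not NE [P1→B gives 7>5; P2→R gives 5>4]
(C,S,W): not NE [P1→A gives 7>4; P2→Q gives 9>1; P3→Z gives 9>5]
(D,P,X): not NE [P2→Q gives 5>2; P3→Z gives 9>0]
(D,P,Y): not NE [P1→B gives 8>2; P2→S gives 9>4; P3→Z gives 9>1]
(D,P,Z): not NE [P1→C gives 7>3; P2→Q gives 5>3]
(D,P,W): not NE [P1→B gives 6>4; P2→S gives 8>5; P3→Z gives 9>5]
(D,Q,X): not NE [P3→W gives 8>2]
(D,Q,Y): not NE [P1→C gives 7>6; P2→S gives 9>0; P3→W gives 8>7]
(D,Q,Z): not NE [P1→B gives 4>0; P3→W gives 8>7]
(D,Q,W): not NE [P2→S gives 8>5]
(D,R,X): not NE [P1→B gives 9>7; P2→Q gives 5>0; P3→Z gives 8>4]
(D,R,Y): not NE [P1→B gives 5>0; P2→S gives 9>0; P3→Z gives 8>1]
(D,R,Z): not NE [P2→Q gives 5>0]
(D,R,W): not NE [P1→B gives 8>6; P2→S gives 8>2; P3→Z gives 8>4]
(D,S,X): not NE [P1→C gives 9>7; P2→Q gives 5>1; P3→W gives 11>3]
(D,S,Y): not NE [P3→W gives 11>9]
(D,S,Z): not NE [P1→B gives 7>3; P2→Q gives 5>2; P3→W gives 11>3]
(D,S,W): not NE [P1→A gives 7>6]

NE set: (B,P,W)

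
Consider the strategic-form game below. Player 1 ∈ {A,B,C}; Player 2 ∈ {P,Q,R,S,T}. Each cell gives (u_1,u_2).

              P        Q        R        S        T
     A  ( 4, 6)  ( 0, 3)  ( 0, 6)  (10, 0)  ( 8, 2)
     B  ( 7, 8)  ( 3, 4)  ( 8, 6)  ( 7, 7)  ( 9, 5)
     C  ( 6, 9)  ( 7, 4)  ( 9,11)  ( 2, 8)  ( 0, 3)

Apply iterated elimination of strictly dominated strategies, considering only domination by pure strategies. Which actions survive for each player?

Survivors P1:{B,C} P2:{P,R}

P2 drop Q (P beats it: A:6>3 B:8>4 C:9>4)
P2 drop S (P beats it: A:6>0 B:8>7 C:9>8)
P1 drop A (B beats it: P:7>4 R:8>0 T:9>8)
P2 drop T (P beats it: B:8>5 C:9>3)
P1→{B,C} P2→{P,R}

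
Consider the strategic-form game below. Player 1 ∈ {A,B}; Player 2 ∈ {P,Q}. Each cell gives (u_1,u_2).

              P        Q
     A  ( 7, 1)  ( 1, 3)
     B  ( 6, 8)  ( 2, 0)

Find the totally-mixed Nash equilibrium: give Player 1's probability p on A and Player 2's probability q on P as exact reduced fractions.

P1 indiff ⇒ q·7+(1-q)·1 = q·6+(1-q)·2 ⇒ q(1) = (1-q)(1) ⇒ q = 1/2
P2 indiff ⇒ p·1+(1-p)·8 = p·3+(1-p)·0 ⇒ p(-2) = (1-p)(-8) ⇒ p = 4/5

P1 mixes 4/5 on A; P2 mixes 1/2 on P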